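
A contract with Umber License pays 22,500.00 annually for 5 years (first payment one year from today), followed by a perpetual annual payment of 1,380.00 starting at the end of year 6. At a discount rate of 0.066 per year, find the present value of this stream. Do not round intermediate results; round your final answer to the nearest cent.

108440.68

PV of 5-year annuity: 22,500.00 × [1 − (1+0.066)^−5] / 0.066 = 93250.97816
Perpetuity value at year 5: 1,380.00 / 0.066 = 20909.09091
PV of perpetuity: 20909.09091 / (1+0.066)^5 = 15189.69758
Total PV = 93250.97816 + 15189.69758 = 108440.67574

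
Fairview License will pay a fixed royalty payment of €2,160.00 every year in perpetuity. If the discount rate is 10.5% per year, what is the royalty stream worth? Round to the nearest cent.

Level perpetuity: PV = C / r = €2,160.00 / 0.105 = €20,571.43

€20571.43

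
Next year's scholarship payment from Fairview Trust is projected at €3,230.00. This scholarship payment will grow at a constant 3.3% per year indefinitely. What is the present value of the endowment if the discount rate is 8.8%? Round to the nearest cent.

€58727.27

Growing perpetuity: P = D₁ / (r − g) = €3,230.0000 / (0.088 − 0.033) = €58,727.27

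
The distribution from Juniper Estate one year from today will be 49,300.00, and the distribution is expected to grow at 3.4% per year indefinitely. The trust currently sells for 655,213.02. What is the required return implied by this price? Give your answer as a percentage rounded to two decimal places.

P = D₁/(r − g) ⇒ r = D₁/P + g = 49,300.0000/655,213.02 + 0.034 = 0.075243 + 0.034 = 0.109243

10.92%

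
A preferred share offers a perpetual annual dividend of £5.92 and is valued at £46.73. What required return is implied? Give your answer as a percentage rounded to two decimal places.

12.67%

P = C/r ⇒ r = C/P = £5.92/£46.73 = 0.126685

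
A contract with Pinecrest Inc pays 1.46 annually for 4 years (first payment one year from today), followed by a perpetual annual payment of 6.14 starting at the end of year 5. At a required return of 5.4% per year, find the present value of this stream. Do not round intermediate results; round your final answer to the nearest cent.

PV of 4-year annuity: 1.46 × [1 − (1+0.054)^−4] / 0.054 = 5.12934
Perpetuity value at year 4: 6.14 / 0.054 = 113.70370
PV of perpetuity: 113.70370 / (1+0.054)^4 = 92.13235
Total PV = 5.12934 + 92.13235 = 97.26170

97.26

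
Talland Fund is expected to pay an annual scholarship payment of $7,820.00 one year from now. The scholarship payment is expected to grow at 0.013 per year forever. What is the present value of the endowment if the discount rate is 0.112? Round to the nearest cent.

$78989.90

Growing perpetuity: P = D₁ / (r − g) = $7,820.0000 / (0.112 − 0.013) = $78,989.90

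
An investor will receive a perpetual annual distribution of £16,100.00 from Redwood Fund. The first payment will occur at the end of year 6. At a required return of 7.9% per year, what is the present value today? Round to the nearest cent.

£139345.06

Value at end of year 5: C / r = £16,100.00 / 0.079 = £203,797.4684
Discount to today: PV = £203,797.4684 / (1 + 0.079)^5 = £203,797.4684 / 1.462538 = £139,345.06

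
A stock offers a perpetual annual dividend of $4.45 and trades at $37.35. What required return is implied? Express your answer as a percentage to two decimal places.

11.91%

P = C/r ⇒ r = C/P = $4.45/$37.35 = 0.119143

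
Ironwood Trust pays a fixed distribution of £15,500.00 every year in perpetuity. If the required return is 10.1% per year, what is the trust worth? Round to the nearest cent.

£153465.35

Level perpetuity: PV = C / r = £15,500.00 / 0.101 = £153,465.35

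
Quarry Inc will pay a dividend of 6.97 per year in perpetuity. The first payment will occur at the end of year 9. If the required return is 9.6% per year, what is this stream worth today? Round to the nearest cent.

34.87

Value at end of year 8: C / r = 6.97 / 0.096 = 72.6042
Discount to today: PV = 72.6042 / (1 + 0.096)^8 = 72.6042 / 2.082018 = 34.87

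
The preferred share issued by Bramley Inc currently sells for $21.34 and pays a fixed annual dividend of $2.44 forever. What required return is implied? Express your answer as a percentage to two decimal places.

P = C/r ⇒ r = C/P = $2.44/$21.34 = 0.114339

11.43%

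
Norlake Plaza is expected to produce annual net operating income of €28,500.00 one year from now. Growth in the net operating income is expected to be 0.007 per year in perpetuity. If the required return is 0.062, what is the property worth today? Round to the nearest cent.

Growing perpetuity: P = D₁ / (r − g) = €28,500.0000 / (0.062 − 0.007) = €518,181.82

€518181.82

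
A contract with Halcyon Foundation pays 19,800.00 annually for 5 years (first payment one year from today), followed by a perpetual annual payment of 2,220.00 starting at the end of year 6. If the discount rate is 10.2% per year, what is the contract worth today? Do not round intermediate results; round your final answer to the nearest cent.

88067.63

PV of 5-year annuity: 19,800.00 × [1 − (1+0.102)^−5] / 0.102 = 74675.65281
Perpetuity value at year 5: 2,220.00 / 0.102 = 21764.70588
PV of perpetuity: 21764.70588 / (1+0.102)^5 = 13391.98117
Total PV = 74675.65281 + 13391.98117 = 88067.63398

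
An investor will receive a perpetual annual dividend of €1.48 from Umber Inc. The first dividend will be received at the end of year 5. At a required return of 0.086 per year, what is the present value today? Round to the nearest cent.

Value at end of year 4: C / r = €1.48 / 0.086 = €17.2093
Discount to today: PV = €17.2093 / (1 + 0.086)^4 = €17.2093 / 1.390975 = €12.37

€12.37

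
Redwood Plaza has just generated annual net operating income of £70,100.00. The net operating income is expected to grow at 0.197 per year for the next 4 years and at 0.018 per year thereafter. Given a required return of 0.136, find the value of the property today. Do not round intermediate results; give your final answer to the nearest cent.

D_1 = 83909.70000
D_2 = 100439.91090
D_3 = 120226.57335
D_4 = 143911.20830
Terminal value at year 4: TV = D_4×(1+g_2)/(r−g_2) = 146501.61005/0.118 = 1241539.06819
P_0 = D_1/(1+r)^1 + D_2/(1+r)^2 + D_3/(1+r)^3 + D_4/(1+r)^4 + TV/(1+r)^4
    = 73864.17254 + 77830.47053 + 82009.74756 + 86413.43999 + 745498.99923 = 1065616.82985

£1065616.83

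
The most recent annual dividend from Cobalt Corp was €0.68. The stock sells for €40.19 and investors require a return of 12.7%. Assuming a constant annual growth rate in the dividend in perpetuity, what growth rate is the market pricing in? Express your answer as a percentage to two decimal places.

P = D₀(1+g)/(r−g) ⇒ P(r−g) = D₀(1+g) ⇒ g(P+D₀) = P·r − D₀
g = (P·r − D₀)/(P + D₀) = (€40.19×0.127 − €0.68) / (€40.19 + €0.68) = 0.108249

10.82%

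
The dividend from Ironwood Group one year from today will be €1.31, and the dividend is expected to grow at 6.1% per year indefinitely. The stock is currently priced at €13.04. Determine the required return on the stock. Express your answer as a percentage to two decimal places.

16.15%

P = D₁/(r − g) ⇒ r = D₁/P + g = €1.3100/€13.04 + 0.061 = 0.100460 + 0.061 = 0.161460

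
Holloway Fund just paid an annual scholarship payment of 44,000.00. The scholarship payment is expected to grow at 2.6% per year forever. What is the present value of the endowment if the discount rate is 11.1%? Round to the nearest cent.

D₁ = D₀ × (1 + g) = 44,000.00 × 1.026 = 45,144.0000
Growing perpetuity: P = D₁ / (r − g) = 45,144.0000 / (0.111 − 0.026) = 531,105.88

531105.88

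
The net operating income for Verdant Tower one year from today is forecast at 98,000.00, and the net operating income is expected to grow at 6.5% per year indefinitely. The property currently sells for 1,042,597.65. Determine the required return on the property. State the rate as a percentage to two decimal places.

P = D₁/(r − g) ⇒ r = D₁/P + g = 98,000.0000/1,042,597.65 + 0.065 = 0.093996 + 0.065 = 0.158996

15.90%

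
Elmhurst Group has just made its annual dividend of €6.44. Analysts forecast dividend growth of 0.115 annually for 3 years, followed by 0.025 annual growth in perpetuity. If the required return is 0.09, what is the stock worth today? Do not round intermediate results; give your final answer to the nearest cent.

€128.92

D_1 = 7.18060
D_2 = 8.00637
D_3 = 8.92710
Terminal value at year 3: TV = D_3×(1+g_2)/(r−g_2) = 9.15028/0.065 = 140.77352
P_0 = D_1/(1+r)^1 + D_2/(1+r)^2 + D_3/(1+r)^3 + TV/(1+r)^3
    = 6.58771 + 6.73880 + 6.89336 + 108.70299 = 128.92286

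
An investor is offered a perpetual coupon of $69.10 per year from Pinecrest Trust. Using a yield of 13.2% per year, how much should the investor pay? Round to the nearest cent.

$523.48

Level perpetuity: PV = C / r = $69.10 / 0.132 = $523.48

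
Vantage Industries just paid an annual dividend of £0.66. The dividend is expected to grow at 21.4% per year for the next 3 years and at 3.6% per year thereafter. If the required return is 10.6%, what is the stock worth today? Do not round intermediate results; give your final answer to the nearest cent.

D_1 = 0.80124
D_2 = 0.97271
D_3 = 1.18086
Terminal value at year 3: TV = D_3×(1+g_2)/(r−g_2) = 1.22338/0.07 = 17.47679
P_0 = D_1/(1+r)^1 + D_2/(1+r)^2 + D_3/(1+r)^3 + TV/(1+r)^3
    = 0.72445 + 0.79519 + 0.87284 + 12.91803 = 15.31051

£15.31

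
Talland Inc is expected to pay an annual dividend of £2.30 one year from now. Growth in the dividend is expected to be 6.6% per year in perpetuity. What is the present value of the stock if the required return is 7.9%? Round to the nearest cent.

£176.92

Growing perpetuity: P = D₁ / (r − g) = £2.3000 / (0.079 − 0.066) = £176.92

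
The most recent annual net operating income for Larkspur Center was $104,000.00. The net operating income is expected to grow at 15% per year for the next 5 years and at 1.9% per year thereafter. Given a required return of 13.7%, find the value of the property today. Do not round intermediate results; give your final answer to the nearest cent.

D_1 = 119600.00000
D_2 = 137540.00000
D_3 = 158171.00000
D_4 = 181896.65000
D_5 = 209181.14750
Terminal value at year 5: TV = D_5×(1+g_2)/(r−g_2) = 213155.58930/0.118 = 1806403.29917
P_0 = D_1/(1+r)^1 + D_2/(1+r)^2 + D_3/(1+r)^3 + D_4/(1+r)^4 + D_5/(1+r)^5 + TV/(1+r)^5
    = 105189.09411 + 106391.78384 + 107608.22464 + 108838.57373 + 110082.99014 + 950631.92335 = 1488742.58981

$1488742.59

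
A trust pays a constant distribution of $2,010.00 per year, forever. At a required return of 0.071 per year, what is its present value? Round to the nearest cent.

Level perpetuity: PV = C / r = $2,010.00 / 0.071 = $28,309.86

$28309.86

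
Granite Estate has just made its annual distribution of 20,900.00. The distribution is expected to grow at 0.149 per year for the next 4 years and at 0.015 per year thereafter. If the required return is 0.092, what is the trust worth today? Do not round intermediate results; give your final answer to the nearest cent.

432778.33

D_1 = 24014.10000
D_2 = 27592.20090
D_3 = 31703.43883
D_4 = 36427.25122
Terminal value at year 4: TV = D_4×(1+g_2)/(r−g_2) = 36973.65999/0.077 = 480177.40245
P_0 = D_1/(1+r)^1 + D_2/(1+r)^2 + D_3/(1+r)^3 + D_4/(1+r)^4 + TV/(1+r)^4
    = 21990.93407 + 23138.81249 + 24346.60765 + 25617.44706 + 337684.52943 = 432778.33070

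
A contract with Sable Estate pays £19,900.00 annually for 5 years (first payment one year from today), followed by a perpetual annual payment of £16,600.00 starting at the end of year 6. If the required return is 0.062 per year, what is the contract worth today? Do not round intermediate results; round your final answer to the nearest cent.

£281567.43

PV of 5-year annuity: £19,900.00 × [1 − (1+0.062)^−5] / 0.062 = 83371.91794
Perpetuity value at year 5: £16,600.00 / 0.062 = 267741.93548
PV of perpetuity: 267741.93548 / (1+0.062)^5 = 198195.51148
Total PV = 83371.91794 + 198195.51148 = 281567.42941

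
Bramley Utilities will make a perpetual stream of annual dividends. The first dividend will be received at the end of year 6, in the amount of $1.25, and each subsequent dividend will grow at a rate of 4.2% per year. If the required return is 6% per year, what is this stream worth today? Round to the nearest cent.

$51.89

Value at end of year 5: C₁ / (r − g) = $1.25 / (0.06 − 0.042) = $69.4444
Discount to today: PV = $69.4444 / (1 + 0.06)^5 = $69.4444 / 1.338226 = $51.89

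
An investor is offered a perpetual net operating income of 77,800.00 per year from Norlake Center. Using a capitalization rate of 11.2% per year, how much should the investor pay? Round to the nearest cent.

694642.86

Level perpetuity: PV = C / r = 77,800.00 / 0.112 = 694,642.86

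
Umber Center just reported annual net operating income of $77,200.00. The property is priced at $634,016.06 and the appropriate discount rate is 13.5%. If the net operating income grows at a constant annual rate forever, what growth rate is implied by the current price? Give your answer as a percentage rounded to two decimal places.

1.18%

P = D₀(1+g)/(r−g) ⇒ P(r−g) = D₀(1+g) ⇒ g(P+D₀) = P·r − D₀
g = (P·r − D₀)/(P + D₀) = ($634,016.06×0.135 − $77,200.00) / ($634,016.06 + $77,200.00) = 0.011800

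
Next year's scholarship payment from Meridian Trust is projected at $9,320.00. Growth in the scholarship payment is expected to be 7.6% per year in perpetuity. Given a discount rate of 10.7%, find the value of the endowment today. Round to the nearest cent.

Growing perpetuity: P = D₁ / (r − g) = $9,320.0000 / (0.107 − 0.076) = $300,645.16

$300645.16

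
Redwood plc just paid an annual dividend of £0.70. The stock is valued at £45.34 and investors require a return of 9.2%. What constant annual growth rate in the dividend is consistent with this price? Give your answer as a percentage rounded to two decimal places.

P = D₀(1+g)/(r−g) ⇒ P(r−g) = D₀(1+g) ⇒ g(P+D₀) = P·r − D₀
g = (P·r − D₀)/(P + D₀) = (£45.34×0.092 − £0.70) / (£45.34 + £0.70) = 0.075397

7.54%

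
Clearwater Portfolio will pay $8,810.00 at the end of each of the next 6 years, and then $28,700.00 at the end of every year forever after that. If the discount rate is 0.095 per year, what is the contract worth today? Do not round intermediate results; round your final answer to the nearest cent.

PV of 6-year annuity: $8,810.00 × [1 − (1+0.095)^−6] / 0.095 = 38938.66156
Perpetuity value at year 6: $28,700.00 / 0.095 = 302105.26316
PV of perpetuity: 302105.26316 / (1+0.095)^6 = 175256.27487
Total PV = 38938.66156 + 175256.27487 = 214194.93643

$214194.94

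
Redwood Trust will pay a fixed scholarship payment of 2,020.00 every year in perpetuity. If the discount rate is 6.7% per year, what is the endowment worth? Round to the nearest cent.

30149.25

Level perpetuity: PV = C / r = 2,020.00 / 0.067 = 30,149.25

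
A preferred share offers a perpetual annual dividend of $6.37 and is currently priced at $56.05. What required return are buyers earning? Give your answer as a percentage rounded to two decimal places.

P = C/r ⇒ r = C/P = $6.37/$56.05 = 0.113649

11.36%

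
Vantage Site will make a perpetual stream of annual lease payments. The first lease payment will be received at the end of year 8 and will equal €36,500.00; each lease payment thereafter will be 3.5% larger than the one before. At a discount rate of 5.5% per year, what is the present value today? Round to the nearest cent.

€1254572.18

Value at end of year 7: C₁ / (r − g) = €36,500.00 / (0.055 − 0.035) = €1,825,000.0000
Discount to today: PV = €1,825,000.0000 / (1 + 0.055)^7 = €1,825,000.0000 / 1.454679 = €1,254,572.18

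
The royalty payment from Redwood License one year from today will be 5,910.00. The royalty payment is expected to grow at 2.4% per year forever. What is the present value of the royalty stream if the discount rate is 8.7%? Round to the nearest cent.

Growing perpetuity: P = D₁ / (r − g) = 5,910.0000 / (0.087 − 0.024) = 93,809.52

93809.52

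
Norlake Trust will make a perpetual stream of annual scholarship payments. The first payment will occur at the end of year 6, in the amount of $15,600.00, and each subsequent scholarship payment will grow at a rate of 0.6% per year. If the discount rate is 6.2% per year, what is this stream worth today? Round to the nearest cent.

$206212.03

Value at end of year 5: C₁ / (r − g) = $15,600.00 / (0.062 − 0.006) = $278,571.4286
Discount to today: PV = $278,571.4286 / (1 + 0.062)^5 = $278,571.4286 / 1.350898 = $206,212.03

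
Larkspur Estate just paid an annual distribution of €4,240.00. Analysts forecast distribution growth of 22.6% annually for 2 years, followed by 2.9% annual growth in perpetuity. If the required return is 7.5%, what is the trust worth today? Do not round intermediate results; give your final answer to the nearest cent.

D_1 = 5198.24000
D_2 = 6373.04224
Terminal value at year 2: TV = D_2×(1+g_2)/(r−g_2) = 6557.86046/0.046 = 142562.18402
P_0 = D_1/(1+r)^1 + D_2/(1+r)^2 + TV/(1+r)^2
    = 4835.57209 + 5514.80129 + 123363.70710 = 133714.08049

€133714.08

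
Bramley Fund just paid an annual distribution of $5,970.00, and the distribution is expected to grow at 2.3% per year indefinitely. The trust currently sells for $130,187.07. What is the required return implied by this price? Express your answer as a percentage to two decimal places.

6.99%

D₁ = $5,970.00 × 1.023 = $6,107.3100
P = D₁/(r − g) ⇒ r = D₁/P + g = $6,107.3100/$130,187.07 + 0.023 = 0.046912 + 0.023 = 0.069912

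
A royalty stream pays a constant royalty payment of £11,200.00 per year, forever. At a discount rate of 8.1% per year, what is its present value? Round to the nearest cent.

Level perpetuity: PV = C / r = £11,200.00 / 0.081 = £138,271.60

£138271.60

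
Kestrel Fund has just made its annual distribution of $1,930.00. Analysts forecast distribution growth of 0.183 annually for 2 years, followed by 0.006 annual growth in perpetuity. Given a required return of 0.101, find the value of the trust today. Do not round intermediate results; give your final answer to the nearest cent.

D_1 = 2283.19000
D_2 = 2701.01377
Terminal value at year 2: TV = D_2×(1+g_2)/(r−g_2) = 2717.21985/0.095 = 28602.31424
P_0 = D_1/(1+r)^1 + D_2/(1+r)^2 + TV/(1+r)^2
    = 2073.74205 + 2228.18969 + 23595.35608 = 27897.28782

$27897.29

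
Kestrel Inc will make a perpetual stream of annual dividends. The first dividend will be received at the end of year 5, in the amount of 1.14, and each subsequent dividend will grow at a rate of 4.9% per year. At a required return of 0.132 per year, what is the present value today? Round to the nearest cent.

8.36

Value at end of year 4: C₁ / (r − g) = 1.14 / (0.132 − 0.049) = 13.7349
Discount to today: PV = 13.7349 / (1 + 0.132)^4 = 13.7349 / 1.642047 = 8.36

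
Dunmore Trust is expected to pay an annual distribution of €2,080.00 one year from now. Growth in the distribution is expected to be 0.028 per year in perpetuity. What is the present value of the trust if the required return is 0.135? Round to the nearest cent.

€19439.25

Growing perpetuity: P = D₁ / (r − g) = €2,080.0000 / (0.135 − 0.028) = €19,439.25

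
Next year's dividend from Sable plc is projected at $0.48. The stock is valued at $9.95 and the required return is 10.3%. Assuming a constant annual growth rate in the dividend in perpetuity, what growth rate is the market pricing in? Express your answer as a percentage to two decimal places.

P = D₁/(r−g) ⇒ g = r − D₁/P = 0.103 − $0.48/$9.95 = 0.054759

5.48%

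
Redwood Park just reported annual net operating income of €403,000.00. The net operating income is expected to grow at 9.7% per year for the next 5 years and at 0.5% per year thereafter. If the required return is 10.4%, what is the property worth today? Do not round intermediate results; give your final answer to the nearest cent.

D_1 = 442091.00000
D_2 = 484973.82700
D_3 = 532016.28822
D_4 = 583621.86818
D_5 = 640233.18939
Terminal value at year 5: TV = D_5×(1+g_2)/(r−g_2) = 643434.35534/0.099 = 6499336.92259
P_0 = D_1/(1+r)^1 + D_2/(1+r)^2 + D_3/(1+r)^3 + D_4/(1+r)^4 + D_5/(1+r)^5 + TV/(1+r)^5
    = 400444.74638 + 397905.69454 + 395382.74177 + 392875.78598 + 390384.72574 + 3962996.45829 = 5939990.15270

€5939990.15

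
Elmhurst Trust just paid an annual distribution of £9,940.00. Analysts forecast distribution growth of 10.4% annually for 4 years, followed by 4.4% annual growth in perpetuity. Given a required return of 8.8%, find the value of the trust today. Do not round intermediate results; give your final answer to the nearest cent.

£291275.03

D_1 = 10973.76000
D_2 = 12115.03104
D_3 = 13374.99427
D_4 = 14765.99367
Terminal value at year 4: TV = D_4×(1+g_2)/(r−g_2) = 15415.69739/0.044 = 350356.75895
P_0 = D_1/(1+r)^1 + D_2/(1+r)^2 + D_3/(1+r)^3 + D_4/(1+r)^4 + TV/(1+r)^4
    = 10086.17647 + 10234.50260 + 10385.00999 + 10537.73072 + 250031.61075 = 291275.03053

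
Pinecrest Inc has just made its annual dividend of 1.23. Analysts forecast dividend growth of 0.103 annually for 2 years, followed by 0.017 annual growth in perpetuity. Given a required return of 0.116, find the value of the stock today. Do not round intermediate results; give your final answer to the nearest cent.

14.76

D_1 = 1.35669
D_2 = 1.49643
Terminal value at year 2: TV = D_2×(1+g_2)/(r−g_2) = 1.52187/0.099 = 15.37241
P_0 = D_1/(1+r)^1 + D_2/(1+r)^2 + TV/(1+r)^2
    = 1.21567 + 1.20151 + 12.34279 = 14.75998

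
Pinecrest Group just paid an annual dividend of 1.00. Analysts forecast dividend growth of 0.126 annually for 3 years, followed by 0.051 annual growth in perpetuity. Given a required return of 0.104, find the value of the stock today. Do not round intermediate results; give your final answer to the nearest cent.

D_1 = 1.12600
D_2 = 1.26788
D_3 = 1.42763
Terminal value at year 3: TV = D_3×(1+g_2)/(r−g_2) = 1.50044/0.053 = 28.31014
P_0 = D_1/(1+r)^1 + D_2/(1+r)^2 + D_3/(1+r)^3 + TV/(1+r)^3
    = 1.01993 + 1.04025 + 1.06098 + 21.03947 = 24.16063

24.16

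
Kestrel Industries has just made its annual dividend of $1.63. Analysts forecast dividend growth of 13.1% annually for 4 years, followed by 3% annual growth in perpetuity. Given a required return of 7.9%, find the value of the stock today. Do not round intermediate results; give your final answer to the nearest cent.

$48.71

D_1 = 1.84353
D_2 = 2.08503
D_3 = 2.35817
D_4 = 2.66709
Terminal value at year 4: TV = D_4×(1+g_2)/(r−g_2) = 2.74710/0.049 = 56.06337
P_0 = D_1/(1+r)^1 + D_2/(1+r)^2 + D_3/(1+r)^3 + D_4/(1+r)^4 + TV/(1+r)^4
    = 1.70855 + 1.79089 + 1.87720 + 1.96767 + 41.36122 = 48.70555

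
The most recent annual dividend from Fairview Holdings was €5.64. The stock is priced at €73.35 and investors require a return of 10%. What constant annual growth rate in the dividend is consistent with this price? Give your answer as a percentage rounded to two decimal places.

P = D₀(1+g)/(r−g) ⇒ P(r−g) = D₀(1+g) ⇒ g(P+D₀) = P·r − D₀
g = (P·r − D₀)/(P + D₀) = (€73.35×0.1 − €5.64) / (€73.35 + €5.64) = 0.021458

2.15%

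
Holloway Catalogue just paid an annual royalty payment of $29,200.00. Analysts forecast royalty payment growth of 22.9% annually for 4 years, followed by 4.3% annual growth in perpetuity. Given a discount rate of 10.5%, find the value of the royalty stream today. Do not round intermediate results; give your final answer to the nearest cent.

$905136.98

D_1 = 35886.80000
D_2 = 44104.87720
D_3 = 54204.89408
D_4 = 66617.81482
Terminal value at year 4: TV = D_4×(1+g_2)/(r−g_2) = 69482.38086/0.062 = 1120683.56226
P_0 = D_1/(1+r)^1 + D_2/(1+r)^2 + D_3/(1+r)^3 + D_4/(1+r)^4 + TV/(1+r)^4
    = 32476.74208 + 36121.19097 + 40174.60968 + 44682.89167 + 751681.54862 = 905136.98303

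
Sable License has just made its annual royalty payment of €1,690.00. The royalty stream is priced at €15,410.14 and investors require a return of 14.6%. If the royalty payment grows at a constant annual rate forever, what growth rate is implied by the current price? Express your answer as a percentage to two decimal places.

P = D₀(1+g)/(r−g) ⇒ P(r−g) = D₀(1+g) ⇒ g(P+D₀) = P·r − D₀
g = (P·r − D₀)/(P + D₀) = (€15,410.14×0.146 − €1,690.00) / (€15,410.14 + €1,690.00) = 0.032741

3.27%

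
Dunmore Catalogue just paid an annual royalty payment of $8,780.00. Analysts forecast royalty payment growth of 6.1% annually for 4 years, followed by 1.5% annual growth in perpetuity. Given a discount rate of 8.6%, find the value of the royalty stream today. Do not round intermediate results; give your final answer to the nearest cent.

D_1 = 9315.58000
D_2 = 9883.83038
D_3 = 10486.74403
D_4 = 11126.43542
Terminal value at year 4: TV = D_4×(1+g_2)/(r−g_2) = 11293.33195/0.071 = 159061.01339
P_0 = D_1/(1+r)^1 + D_2/(1+r)^2 + D_3/(1+r)^3 + D_4/(1+r)^4 + TV/(1+r)^4
    = 8577.88214 + 8380.41708 + 8187.49772 + 7999.01941 + 114352.17886 = 147496.99519

$147497.00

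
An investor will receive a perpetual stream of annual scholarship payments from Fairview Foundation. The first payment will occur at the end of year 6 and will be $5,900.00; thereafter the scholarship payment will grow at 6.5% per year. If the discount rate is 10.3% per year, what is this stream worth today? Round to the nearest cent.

$95102.26

Value at end of year 5: C₁ / (r − g) = $5,900.00 / (0.103 − 0.065) = $155,263.1579
Discount to today: PV = $155,263.1579 / (1 + 0.103)^5 = $155,263.1579 / 1.632592 = $95,102.26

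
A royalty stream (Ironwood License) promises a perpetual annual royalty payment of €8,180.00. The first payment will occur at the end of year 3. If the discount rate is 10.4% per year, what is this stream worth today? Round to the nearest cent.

€64532.99

Value at end of year 2: C / r = €8,180.00 / 0.104 = €78,653.8462
Discount to today: PV = €78,653.8462 / (1 + 0.104)^2 = €78,653.8462 / 1.218816 = €64,532.99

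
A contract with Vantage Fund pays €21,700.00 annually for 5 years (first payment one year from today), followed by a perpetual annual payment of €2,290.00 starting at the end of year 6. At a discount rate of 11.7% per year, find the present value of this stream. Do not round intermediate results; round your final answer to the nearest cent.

PV of 5-year annuity: €21,700.00 × [1 − (1+0.117)^−5] / 0.117 = 78808.50698
Perpetuity value at year 5: €2,290.00 / 0.117 = 19572.64957
PV of perpetuity: 19572.64957 / (1+0.117)^5 = 11255.99146
Total PV = 78808.50698 + 11255.99146 = 90064.49845

€90064.50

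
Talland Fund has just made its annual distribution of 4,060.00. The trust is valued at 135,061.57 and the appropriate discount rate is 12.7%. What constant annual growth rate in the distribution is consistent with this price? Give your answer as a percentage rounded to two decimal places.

P = D₀(1+g)/(r−g) ⇒ P(r−g) = D₀(1+g) ⇒ g(P+D₀) = P·r − D₀
g = (P·r − D₀)/(P + D₀) = (135,061.57×0.127 − 4,060.00) / (135,061.57 + 4,060.00) = 0.094111

9.41%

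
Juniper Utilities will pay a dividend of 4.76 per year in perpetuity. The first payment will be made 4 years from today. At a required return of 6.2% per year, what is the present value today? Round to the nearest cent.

64.10

Value at end of year 3: C / r = 4.76 / 0.062 = 76.7742
Discount to today: PV = 76.7742 / (1 + 0.062)^3 = 76.7742 / 1.197770 = 64.10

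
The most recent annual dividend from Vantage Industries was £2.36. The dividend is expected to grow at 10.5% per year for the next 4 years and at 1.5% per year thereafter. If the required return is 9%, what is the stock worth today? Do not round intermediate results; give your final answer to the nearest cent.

£43.50

D_1 = 2.60780
D_2 = 2.88162
D_3 = 3.18419
D_4 = 3.51853
Terminal value at year 4: TV = D_4×(1+g_2)/(r−g_2) = 3.57131/0.075 = 47.61742
P_0 = D_1/(1+r)^1 + D_2/(1+r)^2 + D_3/(1+r)^3 + D_4/(1+r)^4 + TV/(1+r)^4
    = 2.39248 + 2.42540 + 2.45878 + 2.49261 + 33.73338 = 43.50265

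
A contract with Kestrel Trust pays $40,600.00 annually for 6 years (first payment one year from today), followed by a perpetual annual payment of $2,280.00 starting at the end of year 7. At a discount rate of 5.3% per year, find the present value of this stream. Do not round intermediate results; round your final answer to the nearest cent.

PV of 6-year annuity: $40,600.00 × [1 − (1+0.053)^−6] / 0.053 = 204110.68814
Perpetuity value at year 6: $2,280.00 / 0.053 = 43018.86792
PV of perpetuity: 43018.86792 / (1+0.053)^6 = 31556.49431
Total PV = 204110.68814 + 31556.49431 = 235667.18244

$235667.18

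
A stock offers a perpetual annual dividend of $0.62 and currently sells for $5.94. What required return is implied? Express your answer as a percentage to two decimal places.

P = C/r ⇒ r = C/P = $0.62/$5.94 = 0.104377

10.44%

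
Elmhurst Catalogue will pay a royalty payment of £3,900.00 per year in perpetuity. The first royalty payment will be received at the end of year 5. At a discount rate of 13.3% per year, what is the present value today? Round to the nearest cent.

Value at end of year 4: C / r = £3,900.00 / 0.133 = £29,323.3083
Discount to today: PV = £29,323.3083 / (1 + 0.133)^4 = £29,323.3083 / 1.647857 = £17,794.81

£17794.81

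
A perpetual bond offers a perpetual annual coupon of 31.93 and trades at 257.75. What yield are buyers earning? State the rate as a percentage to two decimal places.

P = C/r ⇒ r = C/P = 31.93/257.75 = 0.123880

12.39%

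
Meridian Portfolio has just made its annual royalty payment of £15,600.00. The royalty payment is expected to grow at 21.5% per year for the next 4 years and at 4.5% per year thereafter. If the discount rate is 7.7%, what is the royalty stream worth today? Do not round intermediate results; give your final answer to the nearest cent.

D_1 = 18954.00000
D_2 = 23029.11000
D_3 = 27980.36865
D_4 = 33996.14791
Terminal value at year 4: TV = D_4×(1+g_2)/(r−g_2) = 35525.97457/0.032 = 1110186.70518
P_0 = D_1/(1+r)^1 + D_2/(1+r)^2 + D_3/(1+r)^3 + D_4/(1+r)^4 + TV/(1+r)^4
    = 17598.88579 + 19853.89623 + 22397.84951 + 25267.76894 + 825150.57953 = 910268.98001

£910268.98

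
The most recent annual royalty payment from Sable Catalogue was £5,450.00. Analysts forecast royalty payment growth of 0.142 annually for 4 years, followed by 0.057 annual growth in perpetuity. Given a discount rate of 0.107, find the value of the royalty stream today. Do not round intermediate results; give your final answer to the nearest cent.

£154067.93

D_1 = 6223.90000
D_2 = 7107.69380
D_3 = 8116.98632
D_4 = 9269.59838
Terminal value at year 4: TV = D_4×(1+g_2)/(r−g_2) = 9797.96548/0.05 = 195959.30969
P_0 = D_1/(1+r)^1 + D_2/(1+r)^2 + D_3/(1+r)^3 + D_4/(1+r)^4 + TV/(1+r)^4
    = 5622.31256 + 5800.07312 + 5983.45393 + 6172.63269 + 130489.45503 = 154067.92732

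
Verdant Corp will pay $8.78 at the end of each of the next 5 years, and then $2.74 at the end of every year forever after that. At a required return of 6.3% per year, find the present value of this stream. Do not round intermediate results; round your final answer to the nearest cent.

PV of 5-year annuity: $8.78 × [1 − (1+0.063)^−5] / 0.063 = 36.68466
Perpetuity value at year 5: $2.74 / 0.063 = 43.49206
PV of perpetuity: 43.49206 / (1+0.063)^5 = 32.04378
Total PV = 36.68466 + 32.04378 = 68.72843

$68.73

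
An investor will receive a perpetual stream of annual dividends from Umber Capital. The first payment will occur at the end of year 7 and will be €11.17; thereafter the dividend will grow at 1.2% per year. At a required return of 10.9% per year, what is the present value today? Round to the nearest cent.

Value at end of year 6: C₁ / (r − g) = €11.17 / (0.109 − 0.012) = €115.1546
Discount to today: PV = €115.1546 / (1 + 0.109)^6 = €115.1546 / 1.860327 = €61.90

€61.90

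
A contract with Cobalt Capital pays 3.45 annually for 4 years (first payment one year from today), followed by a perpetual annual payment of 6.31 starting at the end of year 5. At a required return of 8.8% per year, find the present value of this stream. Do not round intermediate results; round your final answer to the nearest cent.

PV of 4-year annuity: 3.45 × [1 − (1+0.088)^−4] / 0.088 = 11.22628
Perpetuity value at year 4: 6.31 / 0.088 = 71.70455
PV of perpetuity: 71.70455 / (1+0.088)^4 = 51.17185
Total PV = 11.22628 + 51.17185 = 62.39812

62.40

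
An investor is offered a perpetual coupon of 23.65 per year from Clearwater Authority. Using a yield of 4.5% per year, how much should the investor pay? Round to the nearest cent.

525.56

Level perpetuity: PV = C / r = 23.65 / 0.045 = 525.56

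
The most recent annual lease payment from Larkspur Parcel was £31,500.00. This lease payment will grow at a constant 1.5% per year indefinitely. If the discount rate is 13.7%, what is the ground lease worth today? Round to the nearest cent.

£262069.67

D₁ = D₀ × (1 + g) = £31,500.00 × 1.015 = £31,972.5000
Growing perpetuity: P = D₁ / (r − g) = £31,972.5000 / (0.137 − 0.015) = £262,069.67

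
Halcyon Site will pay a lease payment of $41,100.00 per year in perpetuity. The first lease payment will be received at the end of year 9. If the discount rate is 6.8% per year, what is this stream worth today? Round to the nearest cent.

Value at end of year 8: C / r = $41,100.00 / 0.068 = $604,411.7647
Discount to today: PV = $604,411.7647 / (1 + 0.068)^8 = $604,411.7647 / 1.692661 = $357,077.83

$357077.83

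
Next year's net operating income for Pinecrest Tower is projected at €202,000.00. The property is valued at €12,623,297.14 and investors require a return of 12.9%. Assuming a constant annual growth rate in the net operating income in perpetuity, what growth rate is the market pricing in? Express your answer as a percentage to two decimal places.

11.30%

P = D₁/(r−g) ⇒ g = r − D₁/P = 0.129 − €202,000.00/€12,623,297.14 = 0.112998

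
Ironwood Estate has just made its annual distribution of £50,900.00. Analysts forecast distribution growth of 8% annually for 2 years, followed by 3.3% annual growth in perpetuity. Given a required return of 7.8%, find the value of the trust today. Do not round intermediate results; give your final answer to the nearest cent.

D_1 = 54972.00000
D_2 = 59369.76000
Terminal value at year 2: TV = D_2×(1+g_2)/(r−g_2) = 61328.96208/0.045 = 1362865.82400
P_0 = D_1/(1+r)^1 + D_2/(1+r)^2 + TV/(1+r)^2
    = 50994.43414 + 51089.04348 + 1172777.37582 = 1274860.85343

£1274860.85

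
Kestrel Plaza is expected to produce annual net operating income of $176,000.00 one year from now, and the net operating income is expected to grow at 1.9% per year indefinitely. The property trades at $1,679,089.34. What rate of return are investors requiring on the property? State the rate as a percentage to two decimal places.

P = D₁/(r − g) ⇒ r = D₁/P + g = $176,000.0000/$1,679,089.34 + 0.019 = 0.104819 + 0.019 = 0.123819

12.38%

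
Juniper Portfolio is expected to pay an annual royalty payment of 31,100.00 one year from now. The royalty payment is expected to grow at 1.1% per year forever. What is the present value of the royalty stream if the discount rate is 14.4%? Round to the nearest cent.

Growing perpetuity: P = D₁ / (r − g) = 31,100.0000 / (0.144 − 0.011) = 233,834.59

233834.59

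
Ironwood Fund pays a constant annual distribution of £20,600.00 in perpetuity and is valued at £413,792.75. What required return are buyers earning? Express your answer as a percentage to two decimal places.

P = C/r ⇒ r = C/P = £20,600.00/£413,792.75 = 0.049783

4.98%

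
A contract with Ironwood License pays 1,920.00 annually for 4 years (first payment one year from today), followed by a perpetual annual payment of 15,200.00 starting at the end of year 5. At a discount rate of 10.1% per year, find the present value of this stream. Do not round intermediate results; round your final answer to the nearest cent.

PV of 4-year annuity: 1,920.00 × [1 − (1+0.101)^−4] / 0.101 = 6072.99033
Perpetuity value at year 4: 15,200.00 / 0.101 = 150495.04950
PV of perpetuity: 150495.04950 / (1+0.101)^4 = 102417.20940
Total PV = 6072.99033 + 102417.20940 = 108490.19973

108490.20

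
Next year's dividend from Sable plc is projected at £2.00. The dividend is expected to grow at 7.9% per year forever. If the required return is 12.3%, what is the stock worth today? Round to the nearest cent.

Growing perpetuity: P = D₁ / (r − g) = £2.0000 / (0.123 − 0.079) = £45.45

£45.45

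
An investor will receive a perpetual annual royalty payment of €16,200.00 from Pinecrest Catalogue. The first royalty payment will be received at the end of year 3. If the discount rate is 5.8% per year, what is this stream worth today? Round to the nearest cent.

Value at end of year 2: C / r = €16,200.00 / 0.058 = €279,310.3448
Discount to today: PV = €279,310.3448 / (1 + 0.058)^2 = €279,310.3448 / 1.119364 = €249,525.93

€249525.93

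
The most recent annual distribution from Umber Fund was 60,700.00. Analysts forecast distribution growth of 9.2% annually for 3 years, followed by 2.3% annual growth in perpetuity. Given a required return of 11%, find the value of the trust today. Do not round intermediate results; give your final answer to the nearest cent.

D_1 = 66284.40000
D_2 = 72382.56480
D_3 = 79041.76076
Terminal value at year 3: TV = D_3×(1+g_2)/(r−g_2) = 80859.72126/0.087 = 929422.08344
P_0 = D_1/(1+r)^1 + D_2/(1+r)^2 + D_3/(1+r)^3 + TV/(1+r)^3
    = 59715.67568 + 58747.31337 + 57794.65423 + 679585.41700 = 855843.06028

855843.06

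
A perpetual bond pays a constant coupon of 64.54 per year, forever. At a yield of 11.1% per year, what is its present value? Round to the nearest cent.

Level perpetuity: PV = C / r = 64.54 / 0.111 = 581.44

581.44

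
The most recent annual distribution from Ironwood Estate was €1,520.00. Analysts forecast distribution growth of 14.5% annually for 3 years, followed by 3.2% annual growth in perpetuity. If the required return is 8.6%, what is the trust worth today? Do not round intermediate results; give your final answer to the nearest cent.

€39118.91

D_1 = 1740.40000
D_2 = 1992.75800
D_3 = 2281.70791
Terminal value at year 3: TV = D_3×(1+g_2)/(r−g_2) = 2354.72256/0.054 = 43605.97339
P_0 = D_1/(1+r)^1 + D_2/(1+r)^2 + D_3/(1+r)^3 + TV/(1+r)^3
    = 1602.57827 + 1689.64283 + 1781.43743 + 34045.24859 = 39118.90712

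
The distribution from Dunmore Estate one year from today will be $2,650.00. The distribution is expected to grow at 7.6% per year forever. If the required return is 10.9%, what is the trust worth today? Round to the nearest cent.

$80303.03

Growing perpetuity: P = D₁ / (r − g) = $2,650.0000 / (0.109 − 0.076) = $80,303.03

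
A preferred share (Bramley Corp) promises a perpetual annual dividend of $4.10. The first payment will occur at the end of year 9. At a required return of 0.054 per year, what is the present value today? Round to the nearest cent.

$49.85

Value at end of year 8: C / r = $4.10 / 0.054 = $75.9259
Discount to today: PV = $75.9259 / (1 + 0.054)^8 = $75.9259 / 1.523088 = $49.85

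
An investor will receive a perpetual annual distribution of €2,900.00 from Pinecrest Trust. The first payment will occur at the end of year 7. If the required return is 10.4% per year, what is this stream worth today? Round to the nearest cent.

Value at end of year 6: C / r = €2,900.00 / 0.104 = €27,884.6154
Discount to today: PV = €27,884.6154 / (1 + 0.104)^6 = €27,884.6154 / 1.810566 = €15,401.05

€15401.05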